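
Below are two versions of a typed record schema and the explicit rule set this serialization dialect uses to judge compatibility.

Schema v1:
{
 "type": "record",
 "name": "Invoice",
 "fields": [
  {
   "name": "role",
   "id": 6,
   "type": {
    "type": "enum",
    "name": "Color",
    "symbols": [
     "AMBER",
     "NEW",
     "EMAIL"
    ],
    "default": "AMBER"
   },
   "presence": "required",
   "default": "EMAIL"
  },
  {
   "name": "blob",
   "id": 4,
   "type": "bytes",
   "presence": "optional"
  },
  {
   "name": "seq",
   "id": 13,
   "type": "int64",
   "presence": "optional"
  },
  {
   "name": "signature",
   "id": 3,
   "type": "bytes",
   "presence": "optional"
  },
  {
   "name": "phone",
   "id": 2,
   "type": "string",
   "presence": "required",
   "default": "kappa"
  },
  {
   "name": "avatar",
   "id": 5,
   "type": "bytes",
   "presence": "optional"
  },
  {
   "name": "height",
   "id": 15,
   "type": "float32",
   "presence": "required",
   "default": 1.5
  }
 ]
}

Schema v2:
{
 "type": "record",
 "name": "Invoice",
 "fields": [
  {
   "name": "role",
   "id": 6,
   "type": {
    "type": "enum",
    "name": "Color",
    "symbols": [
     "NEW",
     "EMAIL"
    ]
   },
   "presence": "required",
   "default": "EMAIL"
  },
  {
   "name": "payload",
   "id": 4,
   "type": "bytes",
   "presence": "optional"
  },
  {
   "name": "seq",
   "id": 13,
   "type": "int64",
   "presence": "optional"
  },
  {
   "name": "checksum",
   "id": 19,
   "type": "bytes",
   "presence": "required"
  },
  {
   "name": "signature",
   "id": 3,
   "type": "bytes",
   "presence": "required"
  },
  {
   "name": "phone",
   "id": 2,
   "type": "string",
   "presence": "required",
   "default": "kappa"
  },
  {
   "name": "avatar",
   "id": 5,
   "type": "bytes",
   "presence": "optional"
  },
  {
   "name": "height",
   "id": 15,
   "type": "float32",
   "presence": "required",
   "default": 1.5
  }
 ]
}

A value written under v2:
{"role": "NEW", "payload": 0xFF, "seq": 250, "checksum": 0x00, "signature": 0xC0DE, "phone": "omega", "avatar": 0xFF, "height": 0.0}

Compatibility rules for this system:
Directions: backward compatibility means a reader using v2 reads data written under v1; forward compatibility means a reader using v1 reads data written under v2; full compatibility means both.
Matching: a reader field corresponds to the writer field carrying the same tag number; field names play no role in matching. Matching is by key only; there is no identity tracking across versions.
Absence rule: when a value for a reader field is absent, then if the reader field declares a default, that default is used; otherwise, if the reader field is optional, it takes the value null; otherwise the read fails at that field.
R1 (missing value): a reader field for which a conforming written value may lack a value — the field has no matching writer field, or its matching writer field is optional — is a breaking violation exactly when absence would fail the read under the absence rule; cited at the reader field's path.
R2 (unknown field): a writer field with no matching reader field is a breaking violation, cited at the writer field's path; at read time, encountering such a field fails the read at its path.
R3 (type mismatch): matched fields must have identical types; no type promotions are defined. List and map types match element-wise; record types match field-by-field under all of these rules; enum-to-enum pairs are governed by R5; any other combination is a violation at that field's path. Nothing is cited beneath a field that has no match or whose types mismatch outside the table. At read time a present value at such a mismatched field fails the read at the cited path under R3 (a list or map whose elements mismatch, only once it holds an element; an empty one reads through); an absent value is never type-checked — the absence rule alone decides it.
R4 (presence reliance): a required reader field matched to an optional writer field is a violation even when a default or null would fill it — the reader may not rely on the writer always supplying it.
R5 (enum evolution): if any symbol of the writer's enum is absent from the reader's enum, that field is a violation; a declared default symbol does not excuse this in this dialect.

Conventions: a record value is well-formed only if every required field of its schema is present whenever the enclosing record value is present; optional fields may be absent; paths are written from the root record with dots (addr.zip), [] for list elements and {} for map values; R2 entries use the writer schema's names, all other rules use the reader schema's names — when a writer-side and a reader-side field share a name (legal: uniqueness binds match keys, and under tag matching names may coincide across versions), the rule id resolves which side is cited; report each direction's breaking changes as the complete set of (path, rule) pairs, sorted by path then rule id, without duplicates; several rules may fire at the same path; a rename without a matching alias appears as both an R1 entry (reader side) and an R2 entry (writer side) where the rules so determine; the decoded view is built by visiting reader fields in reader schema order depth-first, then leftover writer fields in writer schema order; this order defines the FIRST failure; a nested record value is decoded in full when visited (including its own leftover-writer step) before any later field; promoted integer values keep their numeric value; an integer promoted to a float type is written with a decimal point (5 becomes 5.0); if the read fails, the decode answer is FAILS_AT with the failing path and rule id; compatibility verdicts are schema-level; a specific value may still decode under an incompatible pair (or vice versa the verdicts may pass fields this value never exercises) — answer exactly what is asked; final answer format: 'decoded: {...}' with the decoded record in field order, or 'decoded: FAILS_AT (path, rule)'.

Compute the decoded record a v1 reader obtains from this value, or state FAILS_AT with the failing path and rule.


arrows below run writer -> reader for Invoice
migrating the Invoice value to v1:
  role := "NEW"
  blob := 0xFF (from writer payload)
  seq := 250
  signature := 0xC0DE
  phone := "omega"
  avatar := 0xFF
  height := 0.0
  read fails at checksum under R2 (unknown field)
  => FAILS_AT (checksum, R2)
remaining Invoice differences; none change what is asked:
  enum Color (field role in record Invoice): symbol AMBER removed (it was the default; the default is cleared) -> shifts the Invoice verdicts, not this decode
  field signature in record Invoice: optional changed to required -> shifts the Invoice verdicts, not this decode
  renamed field blob to payload in record Invoice -> no rule fires on it and the decoded Invoice view is identical with or without it

decoded: FAILS_AT (checksum, R2)


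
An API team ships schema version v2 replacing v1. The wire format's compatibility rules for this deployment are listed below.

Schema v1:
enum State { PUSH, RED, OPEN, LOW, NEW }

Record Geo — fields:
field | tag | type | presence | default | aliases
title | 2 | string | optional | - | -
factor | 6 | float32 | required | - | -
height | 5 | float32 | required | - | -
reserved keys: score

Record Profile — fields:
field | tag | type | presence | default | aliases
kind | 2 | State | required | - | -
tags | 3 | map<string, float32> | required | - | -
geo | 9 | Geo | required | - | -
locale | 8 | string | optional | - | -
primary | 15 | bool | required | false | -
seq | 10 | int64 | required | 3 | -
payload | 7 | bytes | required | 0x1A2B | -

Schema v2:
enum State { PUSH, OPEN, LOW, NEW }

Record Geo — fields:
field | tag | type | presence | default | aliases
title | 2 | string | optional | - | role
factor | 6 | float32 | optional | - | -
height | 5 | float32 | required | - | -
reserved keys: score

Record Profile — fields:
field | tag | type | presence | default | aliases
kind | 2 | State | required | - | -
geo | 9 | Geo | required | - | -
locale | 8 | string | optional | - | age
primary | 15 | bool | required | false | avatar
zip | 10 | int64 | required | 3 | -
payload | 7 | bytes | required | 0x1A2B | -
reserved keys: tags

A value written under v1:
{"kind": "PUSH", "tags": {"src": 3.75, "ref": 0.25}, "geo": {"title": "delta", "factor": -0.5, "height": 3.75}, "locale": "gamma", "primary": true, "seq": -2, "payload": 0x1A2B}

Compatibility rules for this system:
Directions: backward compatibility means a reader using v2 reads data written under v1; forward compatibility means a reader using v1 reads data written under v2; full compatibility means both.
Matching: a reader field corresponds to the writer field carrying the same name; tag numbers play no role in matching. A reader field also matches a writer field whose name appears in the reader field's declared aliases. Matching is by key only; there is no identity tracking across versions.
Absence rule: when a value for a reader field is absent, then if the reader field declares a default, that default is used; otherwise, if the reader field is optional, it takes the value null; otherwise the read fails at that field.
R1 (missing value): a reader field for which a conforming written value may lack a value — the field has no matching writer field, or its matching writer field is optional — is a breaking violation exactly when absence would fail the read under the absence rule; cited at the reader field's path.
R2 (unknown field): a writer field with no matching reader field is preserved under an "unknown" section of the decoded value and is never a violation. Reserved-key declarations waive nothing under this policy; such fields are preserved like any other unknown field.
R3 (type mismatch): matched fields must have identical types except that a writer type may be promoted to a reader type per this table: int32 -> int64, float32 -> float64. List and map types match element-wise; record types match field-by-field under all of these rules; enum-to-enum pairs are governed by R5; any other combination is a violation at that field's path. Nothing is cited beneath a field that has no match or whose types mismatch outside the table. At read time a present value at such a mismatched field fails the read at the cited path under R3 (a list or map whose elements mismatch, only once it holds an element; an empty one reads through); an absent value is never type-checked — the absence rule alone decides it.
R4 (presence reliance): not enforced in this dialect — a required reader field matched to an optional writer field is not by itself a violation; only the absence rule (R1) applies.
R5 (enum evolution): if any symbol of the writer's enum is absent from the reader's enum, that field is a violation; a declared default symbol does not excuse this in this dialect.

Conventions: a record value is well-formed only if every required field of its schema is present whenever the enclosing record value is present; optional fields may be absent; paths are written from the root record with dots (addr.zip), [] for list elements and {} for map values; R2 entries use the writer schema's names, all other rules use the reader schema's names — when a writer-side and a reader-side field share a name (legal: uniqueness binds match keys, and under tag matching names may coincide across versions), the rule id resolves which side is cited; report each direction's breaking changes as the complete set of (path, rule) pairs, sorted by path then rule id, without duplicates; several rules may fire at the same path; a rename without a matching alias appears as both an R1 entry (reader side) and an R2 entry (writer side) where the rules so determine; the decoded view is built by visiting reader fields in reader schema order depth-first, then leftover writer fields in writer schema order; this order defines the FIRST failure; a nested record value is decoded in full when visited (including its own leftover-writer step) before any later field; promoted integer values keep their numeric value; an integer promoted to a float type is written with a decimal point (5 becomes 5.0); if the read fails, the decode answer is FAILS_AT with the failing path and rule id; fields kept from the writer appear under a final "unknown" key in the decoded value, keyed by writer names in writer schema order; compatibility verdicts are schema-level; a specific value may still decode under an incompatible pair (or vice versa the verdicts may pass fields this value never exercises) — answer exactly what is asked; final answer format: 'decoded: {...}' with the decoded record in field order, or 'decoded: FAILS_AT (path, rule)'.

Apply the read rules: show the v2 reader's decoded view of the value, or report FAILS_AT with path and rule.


decoded: {"kind": "PUSH", "geo": {"title": "delta", "factor": -0.5, "height": 3.75}, "locale": "gamma", "primary": true, "zip": 3, "payload": 0x1A2B, "unknown": {"tags": {"src": 3.75, "ref": 0.25}, "seq": -2}}

each type pair in Profile: writer, then reader
decoding the Profile value with the v2 reader:
  kind := "PUSH"
  geo.title := "delta"
  geo.factor := -0.5
  geo.height := 3.75
  locale := "gamma"
  primary := true
  zip := 3 (absent -> default)
  payload := 0x1A2B
  writer tags: kept under "unknown"
  writer seq: kept under "unknown"
  => decoded: {"kind": "PUSH", "geo": {"title": "delta", "factor": -0.5, "height": 3.75}, "locale": "gamma", "primary": true, "zip": 3, "payload": 0x1A2B, "unknown": {"tags": {"src": 3.75, "ref": 0.25}, "seq": -2}}
remaining Profile differences; none change what is asked:
  enum State (field kind in record Profile): symbol RED removed -> shifts the Profile verdicts, not this decode
  field factor in record Geo: required changed to optional -> shifts the Profile verdicts, not this decode


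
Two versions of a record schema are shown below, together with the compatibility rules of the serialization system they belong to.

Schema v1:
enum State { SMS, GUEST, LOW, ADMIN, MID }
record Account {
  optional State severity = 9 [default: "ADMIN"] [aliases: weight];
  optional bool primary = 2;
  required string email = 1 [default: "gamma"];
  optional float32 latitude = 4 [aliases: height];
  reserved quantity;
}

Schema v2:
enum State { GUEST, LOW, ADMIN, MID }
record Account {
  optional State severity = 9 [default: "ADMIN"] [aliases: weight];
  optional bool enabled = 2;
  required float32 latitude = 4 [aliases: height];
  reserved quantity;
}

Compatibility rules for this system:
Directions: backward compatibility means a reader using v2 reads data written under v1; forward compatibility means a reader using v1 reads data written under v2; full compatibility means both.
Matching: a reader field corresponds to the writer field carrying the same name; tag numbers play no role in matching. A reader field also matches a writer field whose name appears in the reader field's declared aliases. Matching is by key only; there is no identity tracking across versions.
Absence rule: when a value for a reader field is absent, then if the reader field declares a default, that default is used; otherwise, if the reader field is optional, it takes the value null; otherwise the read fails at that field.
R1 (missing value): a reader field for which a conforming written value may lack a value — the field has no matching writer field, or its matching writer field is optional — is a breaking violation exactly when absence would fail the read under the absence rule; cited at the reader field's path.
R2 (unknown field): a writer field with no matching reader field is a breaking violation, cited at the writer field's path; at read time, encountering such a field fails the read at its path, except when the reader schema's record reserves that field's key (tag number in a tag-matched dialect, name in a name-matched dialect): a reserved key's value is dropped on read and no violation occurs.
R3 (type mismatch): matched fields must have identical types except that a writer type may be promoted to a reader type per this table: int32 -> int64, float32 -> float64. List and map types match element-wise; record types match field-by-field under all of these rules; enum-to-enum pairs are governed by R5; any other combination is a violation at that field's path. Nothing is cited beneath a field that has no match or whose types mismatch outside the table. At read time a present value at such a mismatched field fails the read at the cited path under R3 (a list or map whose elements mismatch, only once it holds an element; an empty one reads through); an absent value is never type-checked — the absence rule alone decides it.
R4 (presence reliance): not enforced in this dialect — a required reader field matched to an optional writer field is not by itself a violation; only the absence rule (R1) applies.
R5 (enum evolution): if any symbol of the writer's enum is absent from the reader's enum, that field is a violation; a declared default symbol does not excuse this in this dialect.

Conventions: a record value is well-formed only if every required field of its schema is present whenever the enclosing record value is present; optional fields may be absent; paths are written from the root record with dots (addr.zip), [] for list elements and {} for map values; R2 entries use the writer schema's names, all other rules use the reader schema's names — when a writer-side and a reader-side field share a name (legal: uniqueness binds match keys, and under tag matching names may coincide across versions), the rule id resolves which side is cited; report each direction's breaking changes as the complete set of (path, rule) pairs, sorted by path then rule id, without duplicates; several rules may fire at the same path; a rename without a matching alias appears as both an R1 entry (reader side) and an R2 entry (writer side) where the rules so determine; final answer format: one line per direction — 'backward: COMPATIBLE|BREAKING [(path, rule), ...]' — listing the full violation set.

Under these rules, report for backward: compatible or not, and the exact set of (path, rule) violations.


backward: BREAKING [(email, R2), (latitude, R1), (primary, R2), (severity, R5)]

each type pair in Account: writer, then reader
checking backward for Account: reader v2 against writer v1:
  severity: paired with writer severity (State -> State; writer optional)
  enabled: no writer-side match
  latitude: paired with writer latitude (float32 -> float32; writer optional)
  leftover writer field: primary
  leftover writer field: email
  violation R2 at email
  violation R1 at latitude
  violation R2 at primary
  violation R5 at severity
  => 4 violation(s): backward is BREAKING for Account


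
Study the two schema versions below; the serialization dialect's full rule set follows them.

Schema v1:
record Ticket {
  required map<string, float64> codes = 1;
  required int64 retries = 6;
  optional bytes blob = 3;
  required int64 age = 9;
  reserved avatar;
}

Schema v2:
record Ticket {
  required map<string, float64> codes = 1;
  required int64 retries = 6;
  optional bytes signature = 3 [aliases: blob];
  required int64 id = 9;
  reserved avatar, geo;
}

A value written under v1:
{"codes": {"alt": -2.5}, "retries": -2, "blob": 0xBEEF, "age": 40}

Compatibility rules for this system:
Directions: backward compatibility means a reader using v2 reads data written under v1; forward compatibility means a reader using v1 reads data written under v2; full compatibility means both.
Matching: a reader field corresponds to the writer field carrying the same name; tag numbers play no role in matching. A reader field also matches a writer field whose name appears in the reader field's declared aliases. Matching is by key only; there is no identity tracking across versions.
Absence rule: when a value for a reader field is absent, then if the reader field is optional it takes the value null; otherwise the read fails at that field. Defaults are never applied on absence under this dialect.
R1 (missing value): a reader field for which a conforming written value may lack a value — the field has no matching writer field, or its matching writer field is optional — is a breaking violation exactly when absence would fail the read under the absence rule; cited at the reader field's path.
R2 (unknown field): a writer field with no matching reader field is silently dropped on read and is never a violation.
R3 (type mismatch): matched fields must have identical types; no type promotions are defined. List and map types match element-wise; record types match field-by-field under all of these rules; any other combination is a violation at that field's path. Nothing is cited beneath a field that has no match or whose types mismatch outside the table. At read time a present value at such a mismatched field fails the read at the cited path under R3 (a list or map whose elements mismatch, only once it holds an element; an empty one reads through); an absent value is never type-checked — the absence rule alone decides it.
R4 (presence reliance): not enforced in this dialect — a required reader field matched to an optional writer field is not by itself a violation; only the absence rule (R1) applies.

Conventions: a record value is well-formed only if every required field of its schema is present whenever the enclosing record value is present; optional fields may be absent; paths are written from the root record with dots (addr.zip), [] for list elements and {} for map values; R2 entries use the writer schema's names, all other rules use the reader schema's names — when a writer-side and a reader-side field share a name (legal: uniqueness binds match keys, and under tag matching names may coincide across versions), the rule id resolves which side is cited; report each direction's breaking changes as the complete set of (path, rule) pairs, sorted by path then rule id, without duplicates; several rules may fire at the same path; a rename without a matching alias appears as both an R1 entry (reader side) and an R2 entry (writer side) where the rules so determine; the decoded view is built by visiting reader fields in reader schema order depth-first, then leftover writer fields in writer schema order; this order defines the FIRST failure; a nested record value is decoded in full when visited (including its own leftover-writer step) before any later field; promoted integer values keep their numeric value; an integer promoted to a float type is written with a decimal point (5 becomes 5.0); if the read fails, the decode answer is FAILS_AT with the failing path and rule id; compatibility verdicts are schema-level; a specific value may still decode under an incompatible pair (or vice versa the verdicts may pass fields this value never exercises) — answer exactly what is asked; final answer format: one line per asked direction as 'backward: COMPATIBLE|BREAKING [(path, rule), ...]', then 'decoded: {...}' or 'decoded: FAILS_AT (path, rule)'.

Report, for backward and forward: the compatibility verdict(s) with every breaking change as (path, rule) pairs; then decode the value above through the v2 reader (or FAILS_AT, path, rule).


in Ticket below, arrows point writer -> reader
backward for Ticket (reader v2, writer v1):
  codes <- codes (map<string, float64> -> map<string, float64>, writer required)
  retries <- retries (int64 -> int64, writer required)
  signature <- blob (bytes -> bytes, writer optional)
  id has no writer counterpart
  leftover writer field: age
  breaking: (id, R1)
  backward on Ticket therefore BREAKING (1)
forward for Ticket (reader v1, writer v2):
  codes <- codes (map<string, float64> -> map<string, float64>, writer required)
  retries <- retries (int64 -> int64, writer required)
  blob has no writer counterpart
  age has no writer counterpart
  leftover writer field: signature
  leftover writer field: id
  breaking: (age, R1)
  forward on Ticket therefore BREAKING (1)
decoding the Ticket value with the v2 reader:
  codes := {"alt": -2.5}
  retries := -2
  signature := 0xBEEF (from writer blob)
  read fails at id under R1 (no fill)
  => FAILS_AT (id, R1)

backward: BREAKING [(id, R1)]; forward: BREAKING [(age, R1)]; decoded: FAILS_AT (id, R1)


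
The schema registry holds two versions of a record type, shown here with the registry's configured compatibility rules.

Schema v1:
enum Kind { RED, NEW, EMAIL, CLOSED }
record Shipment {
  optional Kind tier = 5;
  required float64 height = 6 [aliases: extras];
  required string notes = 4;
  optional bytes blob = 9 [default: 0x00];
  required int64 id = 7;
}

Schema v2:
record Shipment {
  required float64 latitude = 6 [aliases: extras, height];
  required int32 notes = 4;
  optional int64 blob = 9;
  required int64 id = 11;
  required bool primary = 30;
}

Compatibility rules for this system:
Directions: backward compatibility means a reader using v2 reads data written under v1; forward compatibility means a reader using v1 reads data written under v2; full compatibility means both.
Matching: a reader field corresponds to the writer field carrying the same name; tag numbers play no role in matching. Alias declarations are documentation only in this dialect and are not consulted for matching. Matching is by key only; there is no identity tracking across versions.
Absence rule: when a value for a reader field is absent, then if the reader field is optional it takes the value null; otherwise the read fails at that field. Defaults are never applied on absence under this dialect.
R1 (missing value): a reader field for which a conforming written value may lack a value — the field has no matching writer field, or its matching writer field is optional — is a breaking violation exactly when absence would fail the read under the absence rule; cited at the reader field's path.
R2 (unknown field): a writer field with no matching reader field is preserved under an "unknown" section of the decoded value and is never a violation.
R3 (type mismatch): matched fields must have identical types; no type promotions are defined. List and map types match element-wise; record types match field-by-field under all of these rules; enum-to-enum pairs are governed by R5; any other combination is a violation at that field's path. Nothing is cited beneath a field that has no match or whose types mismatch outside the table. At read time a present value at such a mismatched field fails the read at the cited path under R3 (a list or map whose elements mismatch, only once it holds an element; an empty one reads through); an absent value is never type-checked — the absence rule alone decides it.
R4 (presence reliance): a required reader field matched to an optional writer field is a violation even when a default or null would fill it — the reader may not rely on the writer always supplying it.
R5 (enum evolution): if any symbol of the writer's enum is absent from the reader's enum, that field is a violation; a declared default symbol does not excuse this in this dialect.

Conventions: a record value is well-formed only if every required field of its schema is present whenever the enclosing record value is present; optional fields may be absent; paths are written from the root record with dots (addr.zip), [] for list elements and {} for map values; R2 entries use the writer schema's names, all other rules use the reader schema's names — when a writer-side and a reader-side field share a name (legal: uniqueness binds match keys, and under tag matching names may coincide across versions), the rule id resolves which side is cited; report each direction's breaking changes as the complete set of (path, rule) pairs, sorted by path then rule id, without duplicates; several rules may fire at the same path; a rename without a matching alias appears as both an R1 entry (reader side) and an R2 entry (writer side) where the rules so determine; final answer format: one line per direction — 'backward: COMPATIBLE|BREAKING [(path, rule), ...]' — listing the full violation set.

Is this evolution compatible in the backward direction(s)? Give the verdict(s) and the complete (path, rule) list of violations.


each type pair in Shipment: writer, then reader
backward analysis of Shipment with v2 as reader and v1 as writer:
  latitude: no writer match
  notes: paired with writer notes (string -> int32; writer required)
  blob: paired with writer blob (bytes -> int64; writer optional)
  id: paired with writer id (int64 -> int64; writer required)
  primary: no writer match
  writer field tier has no reader counterpart
  writer field height has no reader counterpart
  rule R3 violated at blob
  rule R1 violated at latitude
  rule R3 violated at notes
  rule R1 violated at primary
  => 4 violation(s): backward is BREAKING for Shipment
the other Shipment changes do not affect what is asked:
  field id in record Shipment: tag 7 changed to 11 -> no rule fires on it in Shipment's dialect; the asked verdict holds
  removed field tier from record Shipment -> no rule fires on it in Shipment's dialect; the asked verdict holds

backward: BREAKING [(blob, R3), (latitude, R1), (notes, R3), (primary, R1)]


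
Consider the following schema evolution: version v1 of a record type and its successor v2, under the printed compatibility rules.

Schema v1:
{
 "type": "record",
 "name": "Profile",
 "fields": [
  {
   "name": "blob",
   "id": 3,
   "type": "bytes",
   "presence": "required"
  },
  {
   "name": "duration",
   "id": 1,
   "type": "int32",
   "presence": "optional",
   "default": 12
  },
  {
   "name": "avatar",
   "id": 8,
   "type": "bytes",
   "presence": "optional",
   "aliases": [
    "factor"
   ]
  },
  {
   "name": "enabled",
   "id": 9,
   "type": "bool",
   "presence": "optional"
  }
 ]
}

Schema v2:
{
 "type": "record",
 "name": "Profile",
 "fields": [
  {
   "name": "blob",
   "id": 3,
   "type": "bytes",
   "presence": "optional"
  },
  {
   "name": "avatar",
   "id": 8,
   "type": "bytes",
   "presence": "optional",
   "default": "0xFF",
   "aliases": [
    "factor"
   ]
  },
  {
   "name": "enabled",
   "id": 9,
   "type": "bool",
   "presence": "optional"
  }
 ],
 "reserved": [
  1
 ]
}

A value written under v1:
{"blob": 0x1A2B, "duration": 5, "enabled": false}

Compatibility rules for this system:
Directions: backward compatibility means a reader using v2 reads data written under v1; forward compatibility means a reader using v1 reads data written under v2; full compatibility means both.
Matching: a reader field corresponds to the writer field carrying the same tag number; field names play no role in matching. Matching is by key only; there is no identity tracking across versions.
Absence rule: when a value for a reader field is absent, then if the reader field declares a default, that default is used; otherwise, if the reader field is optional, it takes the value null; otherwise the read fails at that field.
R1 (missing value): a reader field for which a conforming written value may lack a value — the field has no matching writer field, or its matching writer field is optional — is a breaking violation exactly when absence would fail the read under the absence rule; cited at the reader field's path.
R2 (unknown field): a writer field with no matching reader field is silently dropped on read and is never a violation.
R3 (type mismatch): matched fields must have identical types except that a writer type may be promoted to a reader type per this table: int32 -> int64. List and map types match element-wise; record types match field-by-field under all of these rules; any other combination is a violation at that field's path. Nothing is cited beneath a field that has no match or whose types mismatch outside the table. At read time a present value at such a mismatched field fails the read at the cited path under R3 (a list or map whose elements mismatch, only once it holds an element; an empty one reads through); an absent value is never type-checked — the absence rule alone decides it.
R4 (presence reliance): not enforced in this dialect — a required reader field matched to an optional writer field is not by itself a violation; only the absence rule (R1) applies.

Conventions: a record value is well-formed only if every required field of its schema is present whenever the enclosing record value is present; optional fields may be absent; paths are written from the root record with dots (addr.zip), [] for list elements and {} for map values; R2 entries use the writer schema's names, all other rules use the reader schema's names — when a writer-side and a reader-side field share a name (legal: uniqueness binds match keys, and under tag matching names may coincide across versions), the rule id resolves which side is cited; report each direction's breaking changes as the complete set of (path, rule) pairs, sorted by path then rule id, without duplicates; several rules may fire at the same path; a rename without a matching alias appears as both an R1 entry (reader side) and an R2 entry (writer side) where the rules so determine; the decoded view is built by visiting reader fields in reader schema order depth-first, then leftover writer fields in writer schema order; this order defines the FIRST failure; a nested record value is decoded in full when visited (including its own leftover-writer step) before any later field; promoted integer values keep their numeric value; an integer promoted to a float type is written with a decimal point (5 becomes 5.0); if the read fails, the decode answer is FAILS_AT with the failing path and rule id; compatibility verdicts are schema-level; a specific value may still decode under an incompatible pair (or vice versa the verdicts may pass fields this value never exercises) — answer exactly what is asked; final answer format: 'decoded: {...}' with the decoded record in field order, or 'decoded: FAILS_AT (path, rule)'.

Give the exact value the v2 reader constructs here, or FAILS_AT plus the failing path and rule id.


decoded: {"blob": 0x1A2B, "avatar": 0xFF, "enabled": false}

in Profile below, arrows point writer -> reader
decoding the Profile value with the v2 reader:
  blob := 0x1A2B
  avatar := 0xFF (absent -> default)
  enabled := false
  writer duration: unknown -> dropped
  => decoded: {"blob": 0x1A2B, "avatar": 0xFF, "enabled": false}
checking off the Profile differences that do not matter here:
  field blob in record Profile: required changed to optional -> a verdict-level change on Profile — the shown value reads the same


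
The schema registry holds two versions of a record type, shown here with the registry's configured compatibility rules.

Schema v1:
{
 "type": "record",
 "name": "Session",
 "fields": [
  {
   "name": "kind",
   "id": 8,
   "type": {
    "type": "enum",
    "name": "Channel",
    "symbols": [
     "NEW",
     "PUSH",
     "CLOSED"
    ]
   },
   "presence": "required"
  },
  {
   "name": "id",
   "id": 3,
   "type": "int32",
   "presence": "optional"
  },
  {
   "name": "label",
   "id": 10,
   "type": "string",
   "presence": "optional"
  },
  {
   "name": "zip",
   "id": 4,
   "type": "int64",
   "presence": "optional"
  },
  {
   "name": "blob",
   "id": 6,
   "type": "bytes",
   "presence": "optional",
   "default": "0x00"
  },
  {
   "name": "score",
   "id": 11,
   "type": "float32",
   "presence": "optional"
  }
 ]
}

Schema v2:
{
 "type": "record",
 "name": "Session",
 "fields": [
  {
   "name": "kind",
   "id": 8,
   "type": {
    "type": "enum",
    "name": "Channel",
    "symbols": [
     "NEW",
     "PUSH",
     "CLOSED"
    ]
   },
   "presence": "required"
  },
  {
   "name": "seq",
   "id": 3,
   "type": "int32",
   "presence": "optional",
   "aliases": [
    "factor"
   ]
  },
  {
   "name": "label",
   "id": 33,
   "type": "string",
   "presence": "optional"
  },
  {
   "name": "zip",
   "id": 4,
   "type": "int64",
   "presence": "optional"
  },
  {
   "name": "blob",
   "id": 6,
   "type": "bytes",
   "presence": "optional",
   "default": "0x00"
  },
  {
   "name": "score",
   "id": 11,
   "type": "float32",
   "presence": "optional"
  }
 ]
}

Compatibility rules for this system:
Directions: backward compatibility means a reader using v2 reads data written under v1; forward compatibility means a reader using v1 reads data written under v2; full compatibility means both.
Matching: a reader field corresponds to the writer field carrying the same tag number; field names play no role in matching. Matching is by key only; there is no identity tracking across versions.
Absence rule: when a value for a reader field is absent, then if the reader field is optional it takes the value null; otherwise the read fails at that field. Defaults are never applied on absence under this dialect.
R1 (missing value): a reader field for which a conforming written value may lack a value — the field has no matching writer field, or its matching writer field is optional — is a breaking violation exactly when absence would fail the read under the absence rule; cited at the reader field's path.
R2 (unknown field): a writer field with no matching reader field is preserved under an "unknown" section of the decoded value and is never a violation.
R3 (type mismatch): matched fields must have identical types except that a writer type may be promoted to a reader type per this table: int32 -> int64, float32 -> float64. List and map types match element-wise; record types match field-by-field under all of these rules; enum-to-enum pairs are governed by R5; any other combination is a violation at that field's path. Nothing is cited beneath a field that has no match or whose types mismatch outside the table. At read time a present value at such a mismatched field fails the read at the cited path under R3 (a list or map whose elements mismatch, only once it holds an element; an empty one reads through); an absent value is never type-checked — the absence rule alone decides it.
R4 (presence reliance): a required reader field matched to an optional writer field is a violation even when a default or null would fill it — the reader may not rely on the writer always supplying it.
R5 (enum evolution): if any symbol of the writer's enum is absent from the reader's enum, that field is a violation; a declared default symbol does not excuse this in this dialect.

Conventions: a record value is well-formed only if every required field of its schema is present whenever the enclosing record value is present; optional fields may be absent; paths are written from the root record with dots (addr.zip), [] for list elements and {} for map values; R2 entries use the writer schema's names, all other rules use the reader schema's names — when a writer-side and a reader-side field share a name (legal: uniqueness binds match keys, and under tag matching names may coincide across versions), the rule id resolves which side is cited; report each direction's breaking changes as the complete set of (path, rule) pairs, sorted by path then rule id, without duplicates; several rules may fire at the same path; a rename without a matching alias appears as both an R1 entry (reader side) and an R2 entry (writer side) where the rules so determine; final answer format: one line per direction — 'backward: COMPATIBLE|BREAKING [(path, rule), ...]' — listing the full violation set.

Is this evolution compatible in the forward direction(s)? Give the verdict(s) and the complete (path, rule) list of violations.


in Session below, arrows point writer -> reader
checking forward for Session: reader v1 against writer v2:
  kind <- kind (Channel -> Channel, writer required)
  id <- seq (int32 -> int32, writer optional)
  no writer field matches reader label
  zip <- zip (int64 -> int64, writer optional)
  blob <- blob (bytes -> bytes, writer optional)
  score <- score (float32 -> float32, writer optional)
  writer field label has no reader counterpart
  nothing fires on Session: forward is COMPATIBLE
ruling out the remaining Session differences:
  renamed field id to seq in record Session -> triggers nothing under Session's printed rules — same verdict
  field label in record Session: tag 10 changed to 33 -> triggers nothing under Session's printed rules — same verdict

forward: COMPATIBLE []


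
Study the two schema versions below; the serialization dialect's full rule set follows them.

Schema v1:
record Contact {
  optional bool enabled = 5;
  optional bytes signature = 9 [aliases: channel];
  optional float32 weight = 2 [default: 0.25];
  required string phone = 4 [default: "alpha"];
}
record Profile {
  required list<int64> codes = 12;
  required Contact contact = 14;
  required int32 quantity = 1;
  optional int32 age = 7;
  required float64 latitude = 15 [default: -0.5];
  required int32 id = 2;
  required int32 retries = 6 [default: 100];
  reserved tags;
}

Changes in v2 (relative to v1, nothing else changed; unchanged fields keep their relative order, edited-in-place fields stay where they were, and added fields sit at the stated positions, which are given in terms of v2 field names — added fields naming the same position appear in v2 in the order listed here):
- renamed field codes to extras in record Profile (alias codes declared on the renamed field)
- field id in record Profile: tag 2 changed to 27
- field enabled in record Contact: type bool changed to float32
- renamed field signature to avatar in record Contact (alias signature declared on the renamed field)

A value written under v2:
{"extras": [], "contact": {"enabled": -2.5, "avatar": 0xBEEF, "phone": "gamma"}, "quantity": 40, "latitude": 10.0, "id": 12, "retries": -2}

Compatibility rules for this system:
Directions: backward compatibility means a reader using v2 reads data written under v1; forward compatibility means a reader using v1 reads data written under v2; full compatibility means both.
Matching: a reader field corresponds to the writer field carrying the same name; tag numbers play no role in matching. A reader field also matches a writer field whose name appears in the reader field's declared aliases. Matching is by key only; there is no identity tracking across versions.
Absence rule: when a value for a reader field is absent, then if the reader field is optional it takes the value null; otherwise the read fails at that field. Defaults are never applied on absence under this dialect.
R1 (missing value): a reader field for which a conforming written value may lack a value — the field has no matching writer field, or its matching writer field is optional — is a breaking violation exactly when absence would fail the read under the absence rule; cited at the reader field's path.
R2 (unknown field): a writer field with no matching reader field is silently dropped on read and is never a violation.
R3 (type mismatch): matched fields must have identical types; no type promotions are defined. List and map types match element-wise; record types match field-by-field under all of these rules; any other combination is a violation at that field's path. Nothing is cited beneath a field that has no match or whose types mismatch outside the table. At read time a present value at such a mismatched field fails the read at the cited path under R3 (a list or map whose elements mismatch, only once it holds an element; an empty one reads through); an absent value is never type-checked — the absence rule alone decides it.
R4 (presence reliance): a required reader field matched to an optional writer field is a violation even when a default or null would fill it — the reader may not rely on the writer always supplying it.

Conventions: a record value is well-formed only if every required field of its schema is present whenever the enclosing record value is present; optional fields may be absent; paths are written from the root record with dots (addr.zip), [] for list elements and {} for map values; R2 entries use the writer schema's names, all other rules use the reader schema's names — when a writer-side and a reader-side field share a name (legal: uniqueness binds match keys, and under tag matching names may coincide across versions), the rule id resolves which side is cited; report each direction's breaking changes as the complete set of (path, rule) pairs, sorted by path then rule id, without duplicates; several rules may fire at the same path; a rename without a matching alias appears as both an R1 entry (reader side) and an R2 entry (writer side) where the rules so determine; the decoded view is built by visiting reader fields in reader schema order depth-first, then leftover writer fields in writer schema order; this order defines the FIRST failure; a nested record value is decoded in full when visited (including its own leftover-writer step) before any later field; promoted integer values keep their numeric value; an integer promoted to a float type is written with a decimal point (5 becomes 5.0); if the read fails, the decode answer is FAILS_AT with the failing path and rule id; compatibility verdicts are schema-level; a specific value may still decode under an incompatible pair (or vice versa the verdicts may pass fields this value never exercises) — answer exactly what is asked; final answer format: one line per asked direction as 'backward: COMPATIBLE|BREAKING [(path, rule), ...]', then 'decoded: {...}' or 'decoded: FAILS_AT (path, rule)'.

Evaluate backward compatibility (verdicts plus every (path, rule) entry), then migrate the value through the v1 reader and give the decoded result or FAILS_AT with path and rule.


backward: BREAKING [(contact.enabled, R3)]; decoded: FAILS_AT (codes, R1)

arrows below run writer -> reader for Profile
backward for Profile (reader v2, writer v1):
  writer required, list<int64> -> list<int64>: reader extras maps from writer codes
  writer required, Contact -> Contact: reader contact maps from writer contact
  writer required, int32 -> int32: reader quantity maps from writer quantity
  writer optional, int32 -> int32: reader age maps from writer age
  writer required, float64 -> float64: reader latitude maps from writer latitude
  writer required, int32 -> int32: reader id maps from writer id
  writer required, int32 -> int32: reader retries maps from writer retries
  writer optional, bool -> float32: reader contact.enabled maps from writer contact.enabled
  writer optional, bytes -> bytes: reader contact.avatar maps from writer contact.signature
  writer optional, float32 -> float32: reader contact.weight maps from writer contact.weight
  writer required, string -> string: reader contact.phone maps from writer contact.phone
  rule R3 violated at contact.enabled
  => backward: BREAKING (1)
decode walk for Profile under reader schema v1:
  read fails at codes under R1 (no fill)
  => FAILS_AT (codes, R1)
the other Profile changes do not affect what is asked:
  field id in record Profile: tag 2 changed to 27 -> triggers nothing under Profile's printed rules — same verdict
  renamed field signature to avatar in record Contact (alias signature declared on the renamed field) -> triggers nothing under Profile's printed rules — same verdict
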